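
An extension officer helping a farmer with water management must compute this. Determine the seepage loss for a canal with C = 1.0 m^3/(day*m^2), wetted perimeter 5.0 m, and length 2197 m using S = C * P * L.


S = C * P * L
  = 1.0 * 5.0 * 2197
  = 10985 m^3/day


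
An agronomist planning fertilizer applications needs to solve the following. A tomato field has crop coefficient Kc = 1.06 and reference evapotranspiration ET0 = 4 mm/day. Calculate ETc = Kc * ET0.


ETc = Kc * ET0
    = 1.06 * 4
    = 4.24 mm/day


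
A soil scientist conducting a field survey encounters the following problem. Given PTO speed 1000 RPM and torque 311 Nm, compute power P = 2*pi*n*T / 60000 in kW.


P = 2*pi*n*T / 60000
  = 2*pi * 1000 * 311 / 60000
  = 1954070.63 / 60000
  = 32.57 kW


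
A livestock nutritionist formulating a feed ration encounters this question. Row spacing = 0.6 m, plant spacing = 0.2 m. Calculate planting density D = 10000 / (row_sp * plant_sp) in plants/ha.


D = 10000 / (row_sp * plant_sp)
  = 10000 / (0.6 * 0.2)
  = 10000 / 0.1200
  = 83333.33 plants/ha


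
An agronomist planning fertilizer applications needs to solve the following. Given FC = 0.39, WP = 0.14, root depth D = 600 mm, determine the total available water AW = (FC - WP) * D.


AW = (FC - WP) * D
   = (0.39 - 0.14) * 600
   = 0.25 * 600
   = 150 mm


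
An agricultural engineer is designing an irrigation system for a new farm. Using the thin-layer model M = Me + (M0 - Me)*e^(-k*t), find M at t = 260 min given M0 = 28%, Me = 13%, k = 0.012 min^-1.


M = Me + (M0 - Me) * e^(-k*t)
  = 13 + (28 - 13) * e^(-0.012*260)
  = 13 + 15 * e^(-3.120)
  = 13 + 15 * 0.04416
  = 13 + 0.6624
  = 13.66%


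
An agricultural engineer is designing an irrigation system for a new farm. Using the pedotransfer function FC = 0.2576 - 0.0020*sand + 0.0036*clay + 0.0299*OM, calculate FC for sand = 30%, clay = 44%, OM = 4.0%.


FC = 0.2576 - 0.0020*30 + 0.0036*44 + 0.0299*4.0
   = 0.2576 - 0.0600 + 0.1584 + 0.1196
   = 0.4756


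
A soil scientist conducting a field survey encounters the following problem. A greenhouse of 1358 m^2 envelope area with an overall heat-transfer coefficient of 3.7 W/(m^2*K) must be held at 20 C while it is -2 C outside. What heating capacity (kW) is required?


dT = 20 - (-2) = 22 K
Q = U * A * dT
  = 3.7 * 1358 * 22
  = 110541.20 W = 110.54 kW


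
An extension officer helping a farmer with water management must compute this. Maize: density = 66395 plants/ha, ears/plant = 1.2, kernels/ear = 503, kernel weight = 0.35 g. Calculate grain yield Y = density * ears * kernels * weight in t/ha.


Y = density * ears * kernels * kw
  = 66395 * 1.2 * 503 * 0.35 g/ha
  = 14026607.70 g/ha
  = 14026.61 kg/ha = 14.03 t/ha


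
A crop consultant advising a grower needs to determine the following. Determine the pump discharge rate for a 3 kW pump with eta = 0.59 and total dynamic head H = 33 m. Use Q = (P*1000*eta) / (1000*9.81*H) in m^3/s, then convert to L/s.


Q = (P * 1000 * eta) / (rho * g * H)
  = (3 * 1000 * 0.59) / (1000 * 9.81 * 33)
  = 1770 / 323730
  = 0.00547 m^3/s = 5.47 L/s


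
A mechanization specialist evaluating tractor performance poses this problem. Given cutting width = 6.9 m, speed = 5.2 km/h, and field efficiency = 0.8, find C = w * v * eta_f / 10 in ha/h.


C = w * v * eta_f / 10
  = 6.9 * 5.2 * 0.8 / 10
  = 28.70 / 10
  = 2.87 ha/h


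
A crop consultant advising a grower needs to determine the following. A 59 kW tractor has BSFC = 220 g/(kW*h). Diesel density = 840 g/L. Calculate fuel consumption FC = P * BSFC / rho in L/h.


FC = P * BSFC / rho_fuel
   = 59 * 220 / 840
   = 12980 / 840
   = 15.45 L/h


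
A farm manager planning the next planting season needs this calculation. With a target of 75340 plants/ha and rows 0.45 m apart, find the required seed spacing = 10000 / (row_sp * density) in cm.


spacing = 10000 / (row_sp * density)
        = 10000 / (0.45 * 75340)
        = 10000 / 33903
        = 0.29496 m = 29.50 cm


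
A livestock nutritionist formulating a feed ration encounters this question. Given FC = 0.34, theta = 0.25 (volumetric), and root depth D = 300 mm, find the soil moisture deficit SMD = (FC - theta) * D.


SMD = (FC - theta) * D
    = (0.34 - 0.25) * 300
    = 0.090 * 300
    = 27 mm


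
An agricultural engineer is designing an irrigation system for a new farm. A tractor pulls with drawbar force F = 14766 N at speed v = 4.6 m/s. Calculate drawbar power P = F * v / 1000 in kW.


P = F * v / 1000
  = 14766 * 4.6 / 1000
  = 67923.60 / 1000
  = 67.92 kW


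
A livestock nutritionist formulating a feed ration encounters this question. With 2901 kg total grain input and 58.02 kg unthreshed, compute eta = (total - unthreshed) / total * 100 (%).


eta = (total - unthreshed) / total * 100
    = (2901 - 58.02) / 2901 * 100
    = 2842.98 / 2901 * 100
    = 98%


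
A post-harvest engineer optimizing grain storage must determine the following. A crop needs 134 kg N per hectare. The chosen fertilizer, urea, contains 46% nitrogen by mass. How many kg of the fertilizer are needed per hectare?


Rate = N_required / (N_content / 100)
     = 134 / (46 / 100)
     = 134 / 0.46
     = 291.30 kg/ha


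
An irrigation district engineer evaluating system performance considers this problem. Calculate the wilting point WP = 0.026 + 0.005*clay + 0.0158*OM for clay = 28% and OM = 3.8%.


WP = 0.026 + 0.005*28 + 0.0158*3.8
   = 0.026 + 0.1400 + 0.0600
   = 0.2260


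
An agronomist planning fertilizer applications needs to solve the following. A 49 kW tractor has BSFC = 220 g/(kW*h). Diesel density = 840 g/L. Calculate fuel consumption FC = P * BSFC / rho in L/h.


FC = P * BSFC / rho_fuel
   = 49 * 220 / 840
   = 10780 / 840
   = 12.83 L/h


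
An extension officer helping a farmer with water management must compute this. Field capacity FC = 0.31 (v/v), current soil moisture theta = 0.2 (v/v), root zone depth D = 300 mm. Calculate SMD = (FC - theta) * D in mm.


SMD = (FC - theta) * D
    = (0.31 - 0.2) * 300
    = 0.110 * 300
    = 33 mm


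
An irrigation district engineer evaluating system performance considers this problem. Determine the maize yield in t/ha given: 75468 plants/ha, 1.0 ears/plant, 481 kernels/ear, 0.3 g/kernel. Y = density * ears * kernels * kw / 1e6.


Y = density * ears * kernels * kw
  = 75468 * 1.0 * 481 * 0.3 g/ha
  = 10890032.40 g/ha
  = 10890.03 kg/ha = 10.89 t/ha


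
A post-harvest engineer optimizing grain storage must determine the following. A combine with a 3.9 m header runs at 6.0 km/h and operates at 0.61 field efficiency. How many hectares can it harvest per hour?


C = w * v * eta_f / 10
  = 3.9 * 6.0 * 0.61 / 10
  = 14.27 / 10
  = 1.43 ha/h


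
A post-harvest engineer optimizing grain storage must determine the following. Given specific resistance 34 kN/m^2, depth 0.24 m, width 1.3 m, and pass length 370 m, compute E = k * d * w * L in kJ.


E = k * d * w * L
  = 34 * 0.24 * 1.3 * 370
  = 3924.96 kJ


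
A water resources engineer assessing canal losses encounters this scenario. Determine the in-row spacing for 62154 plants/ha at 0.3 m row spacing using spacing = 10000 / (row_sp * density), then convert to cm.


spacing = 10000 / (row_sp * density)
        = 10000 / (0.3 * 62154)
        = 10000 / 18646.20
        = 0.53630 m = 53.63 cm


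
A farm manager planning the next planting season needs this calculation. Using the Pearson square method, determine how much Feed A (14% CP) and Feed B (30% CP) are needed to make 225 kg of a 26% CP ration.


parts_A = CP_b - target = 30 - 26 = 4
parts_B = target - CP_a = 26 - 14 = 12
total_parts = 4 + 12 = 16
Feed A = 225 * 4 / 16 = 56.25 kg
Feed B = 225 * 12 / 16 = 168.75 kg

56.25 kg


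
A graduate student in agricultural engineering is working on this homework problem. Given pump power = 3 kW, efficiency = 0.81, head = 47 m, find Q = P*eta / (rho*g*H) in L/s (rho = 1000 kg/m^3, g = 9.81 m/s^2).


Q = (P * 1000 * eta) / (rho * g * H)
  = (3 * 1000 * 0.81) / (1000 * 9.81 * 47)
  = 2430 / 461070
  = 0.00527 m^3/s = 5.27 L/s


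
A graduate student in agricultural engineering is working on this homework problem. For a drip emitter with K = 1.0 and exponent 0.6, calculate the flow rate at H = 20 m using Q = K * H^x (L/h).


Q = K * H^x
  = 1.0 * 20^0.6
  = 1.0 * 6.0342
  = 6.03 L/h


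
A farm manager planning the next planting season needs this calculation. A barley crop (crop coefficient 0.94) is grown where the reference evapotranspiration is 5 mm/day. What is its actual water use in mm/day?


ETc = Kc * ET0
    = 0.94 * 5
    = 4.70 mm/day


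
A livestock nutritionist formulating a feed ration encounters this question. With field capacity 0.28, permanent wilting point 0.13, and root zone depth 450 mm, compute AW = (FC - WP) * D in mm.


AW = (FC - WP) * D
   = (0.28 - 0.13) * 450
   = 0.15 * 450
   = 67.50 mm


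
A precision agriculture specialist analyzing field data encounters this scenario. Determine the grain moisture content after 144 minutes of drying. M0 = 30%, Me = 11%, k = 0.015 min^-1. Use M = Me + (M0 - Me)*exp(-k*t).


M = Me + (M0 - Me) * e^(-k*t)
  = 11 + (30 - 11) * e^(-0.015*144)
  = 11 + 19 * e^(-2.160)
  = 11 + 19 * 0.11533
  = 11 + 2.1912
  = 13.19%


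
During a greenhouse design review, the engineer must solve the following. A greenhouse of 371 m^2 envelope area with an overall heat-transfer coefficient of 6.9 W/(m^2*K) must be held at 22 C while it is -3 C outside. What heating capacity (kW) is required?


dT = 22 - (-3) = 25 K
Q = U * A * dT
  = 6.9 * 371 * 25
  = 63997.50 W = 64.00 kW


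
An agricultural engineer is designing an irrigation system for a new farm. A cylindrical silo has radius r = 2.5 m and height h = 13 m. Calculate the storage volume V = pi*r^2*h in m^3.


V = pi * r^2 * h
  = pi * 2.5^2 * 13
  = pi * 6.25 * 13
  = 255.25 m^3


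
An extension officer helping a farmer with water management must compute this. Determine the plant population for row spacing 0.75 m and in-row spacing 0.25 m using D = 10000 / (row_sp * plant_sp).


D = 10000 / (row_sp * plant_sp)
  = 10000 / (0.75 * 0.25)
  = 10000 / 0.1875
  = 53333.33 plants/ha


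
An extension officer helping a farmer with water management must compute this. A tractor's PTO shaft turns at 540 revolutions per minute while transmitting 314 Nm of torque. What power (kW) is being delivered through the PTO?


P = 2*pi*n*T / 60000
  = 2*pi * 540 * 314 / 60000
  = 1065376.90 / 60000
  = 17.76 kW


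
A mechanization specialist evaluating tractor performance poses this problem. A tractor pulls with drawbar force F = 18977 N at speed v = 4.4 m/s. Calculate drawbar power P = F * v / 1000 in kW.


P = F * v / 1000
  = 18977 * 4.4 / 1000
  = 83498.80 / 1000
  = 83.50 kW


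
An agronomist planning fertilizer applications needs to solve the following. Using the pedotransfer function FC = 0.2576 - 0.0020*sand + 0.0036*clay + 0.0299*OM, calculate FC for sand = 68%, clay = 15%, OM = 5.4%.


FC = 0.2576 - 0.0020*68 + 0.0036*15 + 0.0299*5.4
   = 0.2576 - 0.1360 + 0.0540 + 0.1615
   = 0.3371


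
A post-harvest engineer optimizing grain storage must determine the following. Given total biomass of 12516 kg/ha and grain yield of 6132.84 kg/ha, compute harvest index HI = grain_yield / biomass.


HI = grain_yield / biomass
   = 6132.84 / 12516
   = 0.49


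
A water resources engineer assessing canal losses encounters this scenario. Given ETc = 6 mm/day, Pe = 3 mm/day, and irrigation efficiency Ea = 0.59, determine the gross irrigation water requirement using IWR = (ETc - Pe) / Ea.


IWR = (ETc - Pe) / Ea
    = (6 - 3) / 0.59
    = 3 / 0.59
    = 5.08 mm/day


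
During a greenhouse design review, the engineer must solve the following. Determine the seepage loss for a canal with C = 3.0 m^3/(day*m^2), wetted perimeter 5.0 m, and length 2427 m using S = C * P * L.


S = C * P * L
  = 3.0 * 5.0 * 2427
  = 36405 m^3/day


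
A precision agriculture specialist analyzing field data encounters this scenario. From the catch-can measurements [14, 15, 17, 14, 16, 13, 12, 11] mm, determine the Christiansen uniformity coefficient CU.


xbar = 112 / 8 = 14
sum|xi - xbar| = 12
CU = 100 * (1 - 12 / (8 * 14))
   = 100 * (1 - 0.1071)
   = 89.29%


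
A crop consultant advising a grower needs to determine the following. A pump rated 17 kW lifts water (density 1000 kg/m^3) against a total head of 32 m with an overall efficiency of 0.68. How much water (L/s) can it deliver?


Q = (P * 1000 * eta) / (rho * g * H)
  = (17 * 1000 * 0.68) / (1000 * 9.81 * 32)
  = 11560 / 313920
  = 0.03682 m^3/s = 36.82 L/s


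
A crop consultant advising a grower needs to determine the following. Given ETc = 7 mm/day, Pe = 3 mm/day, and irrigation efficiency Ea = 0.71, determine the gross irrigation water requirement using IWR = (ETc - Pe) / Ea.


IWR = (ETc - Pe) / Ea
    = (7 - 3) / 0.71
    = 4 / 0.71
    = 5.63 mm/day


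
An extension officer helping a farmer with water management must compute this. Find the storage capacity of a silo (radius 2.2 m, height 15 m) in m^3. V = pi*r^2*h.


V = pi * r^2 * h
  = pi * 2.2^2 * 15
  = pi * 4.84 * 15
  = 228.08 m^3


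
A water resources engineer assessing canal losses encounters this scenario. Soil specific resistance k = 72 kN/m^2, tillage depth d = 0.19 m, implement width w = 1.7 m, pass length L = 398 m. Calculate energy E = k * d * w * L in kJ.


E = k * d * w * L
  = 72 * 0.19 * 1.7 * 398
  = 9255.89 kJ


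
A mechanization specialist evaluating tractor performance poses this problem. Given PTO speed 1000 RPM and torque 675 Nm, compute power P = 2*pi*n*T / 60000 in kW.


P = 2*pi*n*T / 60000
  = 2*pi * 1000 * 675 / 60000
  = 4241150.08 / 60000
  = 70.69 kW


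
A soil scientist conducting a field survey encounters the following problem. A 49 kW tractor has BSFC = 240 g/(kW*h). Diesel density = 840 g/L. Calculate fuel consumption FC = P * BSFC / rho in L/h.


FC = P * BSFC / rho_fuel
   = 49 * 240 / 840
   = 11760 / 840
   = 14 L/h


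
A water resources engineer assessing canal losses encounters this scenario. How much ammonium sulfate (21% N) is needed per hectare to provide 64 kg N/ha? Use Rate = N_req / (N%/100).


Rate = N_required / (N_content / 100)
     = 64 / (21 / 100)
     = 64 / 0.21
     = 304.76 kg/ha


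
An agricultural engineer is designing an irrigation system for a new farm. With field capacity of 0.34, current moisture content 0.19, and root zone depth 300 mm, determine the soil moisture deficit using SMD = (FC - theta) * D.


SMD = (FC - theta) * D
    = (0.34 - 0.19) * 300
    = 0.150 * 300
    = 45 mm


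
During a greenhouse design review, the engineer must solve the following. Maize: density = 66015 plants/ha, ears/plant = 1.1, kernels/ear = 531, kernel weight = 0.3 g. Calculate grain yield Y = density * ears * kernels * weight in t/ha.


Y = density * ears * kernels * kw
  = 66015 * 1.1 * 531 * 0.3 g/ha
  = 11567808.45 g/ha
  = 11567.81 kg/ha = 11.57 t/ha


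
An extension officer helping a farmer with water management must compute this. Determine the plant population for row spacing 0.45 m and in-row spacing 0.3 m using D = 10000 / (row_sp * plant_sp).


D = 10000 / (row_sp * plant_sp)
  = 10000 / (0.45 * 0.3)
  = 10000 / 0.1350
  = 74074.07 plants/ha


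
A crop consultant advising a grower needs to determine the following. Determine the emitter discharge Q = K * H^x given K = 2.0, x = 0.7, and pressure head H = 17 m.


Q = K * H^x
  = 2.0 * 17^0.7
  = 2.0 * 7.2663
  = 14.53 L/h


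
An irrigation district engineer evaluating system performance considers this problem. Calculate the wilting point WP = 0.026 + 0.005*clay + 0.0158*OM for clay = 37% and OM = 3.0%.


WP = 0.026 + 0.005*37 + 0.0158*3.0
   = 0.026 + 0.1850 + 0.0474
   = 0.2584


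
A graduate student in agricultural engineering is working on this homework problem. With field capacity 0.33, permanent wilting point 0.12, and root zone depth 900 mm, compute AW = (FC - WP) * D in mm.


AW = (FC - WP) * D
   = (0.33 - 0.12) * 900
   = 0.21 * 900
   = 189 mm


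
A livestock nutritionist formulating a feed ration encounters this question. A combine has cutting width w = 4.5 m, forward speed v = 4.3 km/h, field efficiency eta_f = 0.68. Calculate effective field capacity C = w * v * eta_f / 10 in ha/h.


C = w * v * eta_f / 10
  = 4.5 * 4.3 * 0.68 / 10
  = 13.16 / 10
  = 1.32 ha/h


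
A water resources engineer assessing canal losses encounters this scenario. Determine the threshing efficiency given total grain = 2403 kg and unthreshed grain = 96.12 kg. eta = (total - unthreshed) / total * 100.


eta = (total - unthreshed) / total * 100
    = (2403 - 96.12) / 2403 * 100
    = 2306.88 / 2403 * 100
    = 96%


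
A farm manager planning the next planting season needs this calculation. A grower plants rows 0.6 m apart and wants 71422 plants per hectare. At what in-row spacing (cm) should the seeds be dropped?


spacing = 10000 / (row_sp * density)
        = 10000 / (0.6 * 71422)
        = 10000 / 42853.20
        = 0.23335 m = 23.34 cm


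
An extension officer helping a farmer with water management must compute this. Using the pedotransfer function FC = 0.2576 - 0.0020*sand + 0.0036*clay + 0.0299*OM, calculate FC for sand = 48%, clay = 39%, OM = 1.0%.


FC = 0.2576 - 0.0020*48 + 0.0036*39 + 0.0299*1.0
   = 0.2576 - 0.0960 + 0.1404 + 0.0299
   = 0.3319


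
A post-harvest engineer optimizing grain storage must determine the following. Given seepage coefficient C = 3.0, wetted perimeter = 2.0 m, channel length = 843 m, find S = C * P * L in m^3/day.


S = C * P * L
  = 3.0 * 2.0 * 843
  = 5058 m^3/day


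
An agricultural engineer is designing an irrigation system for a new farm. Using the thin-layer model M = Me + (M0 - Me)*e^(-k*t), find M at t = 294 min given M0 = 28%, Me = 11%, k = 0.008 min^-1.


M = Me + (M0 - Me) * e^(-k*t)
  = 11 + (28 - 11) * e^(-0.008*294)
  = 11 + 17 * e^(-2.352)
  = 11 + 17 * 0.09518
  = 11 + 1.6180
  = 12.62%


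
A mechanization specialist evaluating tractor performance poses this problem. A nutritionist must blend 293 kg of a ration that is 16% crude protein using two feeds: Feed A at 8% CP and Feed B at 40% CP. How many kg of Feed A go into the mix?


parts_A = CP_b - target = 40 - 16 = 24
parts_B = target - CP_a = 16 - 8 = 8
total_parts = 24 + 8 = 32
Feed A = 293 * 24 / 32 = 219.75 kg
Feed B = 293 * 8 / 32 = 73.25 kg

219.75 kg


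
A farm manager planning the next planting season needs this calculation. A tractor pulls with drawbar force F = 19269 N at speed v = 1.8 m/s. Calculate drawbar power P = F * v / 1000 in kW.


P = F * v / 1000
  = 19269 * 1.8 / 1000
  = 34684.20 / 1000
  = 34.68 kW


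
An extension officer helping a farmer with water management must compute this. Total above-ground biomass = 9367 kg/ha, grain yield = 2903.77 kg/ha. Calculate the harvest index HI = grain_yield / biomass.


HI = grain_yield / biomass
   = 2903.77 / 9367
   = 0.31


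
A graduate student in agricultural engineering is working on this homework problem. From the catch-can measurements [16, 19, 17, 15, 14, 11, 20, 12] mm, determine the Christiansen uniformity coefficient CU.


xbar = 124 / 8 = 15.500
sum|xi - xbar| = 20
CU = 100 * (1 - 20 / (8 * 15.500))
   = 100 * (1 - 0.1613)
   = 83.87%


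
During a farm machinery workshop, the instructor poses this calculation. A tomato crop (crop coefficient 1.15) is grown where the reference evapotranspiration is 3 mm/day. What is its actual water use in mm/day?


ETc = Kc * ET0
    = 1.15 * 3
    = 3.45 mm/day


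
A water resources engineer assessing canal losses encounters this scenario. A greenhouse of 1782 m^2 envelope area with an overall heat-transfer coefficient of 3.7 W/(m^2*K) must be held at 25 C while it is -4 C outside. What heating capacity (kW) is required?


dT = 25 - (-4) = 29 K
Q = U * A * dT
  = 3.7 * 1782 * 29
  = 191208.60 W = 191.21 kW


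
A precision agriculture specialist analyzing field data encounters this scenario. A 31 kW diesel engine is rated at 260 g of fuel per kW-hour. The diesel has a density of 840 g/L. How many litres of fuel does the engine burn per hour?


FC = P * BSFC / rho_fuel
   = 31 * 260 / 840
   = 8060 / 840
   = 9.60 L/h


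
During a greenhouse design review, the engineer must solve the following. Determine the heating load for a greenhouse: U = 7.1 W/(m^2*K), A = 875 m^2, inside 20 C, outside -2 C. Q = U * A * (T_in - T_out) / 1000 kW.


dT = 20 - (-2) = 22 K
Q = U * A * dT
  = 7.1 * 875 * 22
  = 136675 W = 136.68 kW


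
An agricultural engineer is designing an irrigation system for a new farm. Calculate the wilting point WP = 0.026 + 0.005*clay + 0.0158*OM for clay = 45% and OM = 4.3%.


WP = 0.026 + 0.005*45 + 0.0158*4.3
   = 0.026 + 0.2250 + 0.0679
   = 0.3189


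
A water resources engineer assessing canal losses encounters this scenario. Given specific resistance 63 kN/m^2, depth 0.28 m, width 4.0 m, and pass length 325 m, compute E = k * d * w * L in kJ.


E = k * d * w * L
  = 63 * 0.28 * 4.0 * 325
  = 22932 kJ


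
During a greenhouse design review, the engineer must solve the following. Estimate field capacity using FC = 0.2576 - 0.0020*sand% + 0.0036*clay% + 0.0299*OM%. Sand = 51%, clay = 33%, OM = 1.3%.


FC = 0.2576 - 0.0020*51 + 0.0036*33 + 0.0299*1.3
   = 0.2576 - 0.1020 + 0.1188 + 0.0389
   = 0.3133


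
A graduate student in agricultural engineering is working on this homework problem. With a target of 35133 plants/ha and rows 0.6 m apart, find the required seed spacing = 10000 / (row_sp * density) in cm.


spacing = 10000 / (row_sp * density)
        = 10000 / (0.6 * 35133)
        = 10000 / 21079.80
        = 0.47439 m = 47.44 cm


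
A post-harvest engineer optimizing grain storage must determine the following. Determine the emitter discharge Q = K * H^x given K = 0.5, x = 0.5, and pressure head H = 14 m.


Q = K * H^x
  = 0.5 * 14^0.5
  = 0.5 * 3.7417
  = 1.87 L/h


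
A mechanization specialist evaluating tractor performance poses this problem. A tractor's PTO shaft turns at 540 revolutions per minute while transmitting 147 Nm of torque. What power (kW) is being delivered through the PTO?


P = 2*pi*n*T / 60000
  = 2*pi * 540 * 147 / 60000
  = 498759.25 / 60000
  = 8.31 kW


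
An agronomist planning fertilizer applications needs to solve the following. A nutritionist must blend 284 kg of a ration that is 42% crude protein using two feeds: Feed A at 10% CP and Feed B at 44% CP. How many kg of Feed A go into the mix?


parts_A = CP_b - target = 44 - 42 = 2
parts_B = target - CP_a = 42 - 10 = 32
total_parts = 2 + 32 = 34
Feed A = 284 * 2 / 34 = 16.71 kg
Feed B = 284 * 32 / 34 = 267.29 kg

16.71 kg


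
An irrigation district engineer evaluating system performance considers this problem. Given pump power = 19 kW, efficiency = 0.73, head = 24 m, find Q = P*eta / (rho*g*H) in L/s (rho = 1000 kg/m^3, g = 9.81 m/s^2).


Q = (P * 1000 * eta) / (rho * g * H)
  = (19 * 1000 * 0.73) / (1000 * 9.81 * 24)
  = 13870 / 235440
  = 0.05891 m^3/s = 58.91 L/s


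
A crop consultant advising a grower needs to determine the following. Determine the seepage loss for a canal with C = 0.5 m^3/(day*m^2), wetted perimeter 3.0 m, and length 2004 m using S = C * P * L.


S = C * P * L
  = 0.5 * 3.0 * 2004
  = 3006 m^3/day


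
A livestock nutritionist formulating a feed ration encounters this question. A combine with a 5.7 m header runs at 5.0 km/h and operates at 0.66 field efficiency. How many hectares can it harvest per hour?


C = w * v * eta_f / 10
  = 5.7 * 5.0 * 0.66 / 10
  = 18.81 / 10
  = 1.88 ha/h


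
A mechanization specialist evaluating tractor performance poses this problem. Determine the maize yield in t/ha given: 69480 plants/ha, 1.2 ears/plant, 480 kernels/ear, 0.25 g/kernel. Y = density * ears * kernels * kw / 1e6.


Y = density * ears * kernels * kw
  = 69480 * 1.2 * 480 * 0.25 g/ha
  = 10005120 g/ha
  = 10005.12 kg/ha = 10.01 t/ha


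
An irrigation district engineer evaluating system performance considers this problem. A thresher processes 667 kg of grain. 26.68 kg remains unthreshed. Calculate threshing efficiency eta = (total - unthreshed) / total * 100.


eta = (total - unthreshed) / total * 100
    = (667 - 26.68) / 667 * 100
    = 640.32 / 667 * 100
    = 96%


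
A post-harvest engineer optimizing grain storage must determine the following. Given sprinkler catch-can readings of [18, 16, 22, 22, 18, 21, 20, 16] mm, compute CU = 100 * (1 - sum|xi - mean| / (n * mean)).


xbar = 153 / 8 = 19.125
sum|xi - xbar| = 17
CU = 100 * (1 - 17 / (8 * 19.125))
   = 100 * (1 - 0.1111)
   = 88.89%


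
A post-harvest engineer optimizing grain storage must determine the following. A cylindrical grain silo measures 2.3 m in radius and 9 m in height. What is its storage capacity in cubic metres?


V = pi * r^2 * h
  = pi * 2.3^2 * 9
  = pi * 5.29 * 9
  = 149.57 m^3


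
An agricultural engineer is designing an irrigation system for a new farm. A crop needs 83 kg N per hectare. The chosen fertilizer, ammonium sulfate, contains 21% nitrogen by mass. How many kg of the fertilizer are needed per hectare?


Rate = N_required / (N_content / 100)
     = 83 / (21 / 100)
     = 83 / 0.21
     = 395.24 kg/ha


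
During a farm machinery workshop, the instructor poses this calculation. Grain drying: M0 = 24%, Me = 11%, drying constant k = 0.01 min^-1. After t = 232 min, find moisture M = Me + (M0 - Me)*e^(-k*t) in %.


M = Me + (M0 - Me) * e^(-k*t)
  = 11 + (24 - 11) * e^(-0.01*232)
  = 11 + 13 * e^(-2.320)
  = 11 + 13 * 0.09827
  = 11 + 1.2776
  = 12.28%


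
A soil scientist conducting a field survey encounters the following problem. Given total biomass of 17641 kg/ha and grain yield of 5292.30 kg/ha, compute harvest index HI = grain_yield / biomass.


HI = grain_yield / biomass
   = 5292.30 / 17641
   = 0.30


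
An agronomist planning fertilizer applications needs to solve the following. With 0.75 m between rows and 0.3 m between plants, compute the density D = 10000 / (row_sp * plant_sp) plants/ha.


D = 10000 / (row_sp * plant_sp)
  = 10000 / (0.75 * 0.3)
  = 10000 / 0.2250
  = 44444.44 plants/ha


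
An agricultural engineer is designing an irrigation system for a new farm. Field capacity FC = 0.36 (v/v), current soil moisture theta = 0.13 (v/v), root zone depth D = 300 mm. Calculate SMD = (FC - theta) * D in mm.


SMD = (FC - theta) * D
    = (0.36 - 0.13) * 300
    = 0.230 * 300
    = 69 mm


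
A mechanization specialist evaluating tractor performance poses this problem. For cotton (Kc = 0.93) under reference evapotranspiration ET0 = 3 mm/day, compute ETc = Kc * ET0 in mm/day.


ETc = Kc * ET0
    = 0.93 * 3
    = 2.79 mm/day


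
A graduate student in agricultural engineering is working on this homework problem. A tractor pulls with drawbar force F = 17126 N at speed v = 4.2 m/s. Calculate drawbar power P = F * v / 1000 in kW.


P = F * v / 1000
  = 17126 * 4.2 / 1000
  = 71929.20 / 1000
  = 71.93 kW


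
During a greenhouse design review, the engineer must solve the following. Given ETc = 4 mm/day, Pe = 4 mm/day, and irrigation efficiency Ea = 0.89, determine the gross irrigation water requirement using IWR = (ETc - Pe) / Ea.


IWR = (ETc - Pe) / Ea
    = (4 - 4) / 0.89
    = 0 / 0.89
    = 0 mm/day


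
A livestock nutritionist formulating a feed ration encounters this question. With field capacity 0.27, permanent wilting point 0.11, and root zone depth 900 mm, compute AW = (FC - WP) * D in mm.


AW = (FC - WP) * D
   = (0.27 - 0.11) * 900
   = 0.16 * 900
   = 144 mm


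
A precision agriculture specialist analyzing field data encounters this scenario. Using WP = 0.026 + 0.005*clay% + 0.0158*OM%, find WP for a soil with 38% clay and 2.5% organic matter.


WP = 0.026 + 0.005*38 + 0.0158*2.5
   = 0.026 + 0.1900 + 0.0395
   = 0.2555


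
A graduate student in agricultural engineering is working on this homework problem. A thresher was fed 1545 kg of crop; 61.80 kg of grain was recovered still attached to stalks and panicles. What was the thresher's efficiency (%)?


eta = (total - unthreshed) / total * 100
    = (1545 - 61.80) / 1545 * 100
    = 1483.20 / 1545 * 100
    = 96%


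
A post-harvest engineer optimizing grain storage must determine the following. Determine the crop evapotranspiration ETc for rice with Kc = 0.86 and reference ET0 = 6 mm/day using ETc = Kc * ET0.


ETc = Kc * ET0
    = 0.86 * 6
    = 5.16 mm/day


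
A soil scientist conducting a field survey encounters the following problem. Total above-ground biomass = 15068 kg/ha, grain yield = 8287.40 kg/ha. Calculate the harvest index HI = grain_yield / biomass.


HI = grain_yield / biomass
   = 8287.40 / 15068
   = 0.55


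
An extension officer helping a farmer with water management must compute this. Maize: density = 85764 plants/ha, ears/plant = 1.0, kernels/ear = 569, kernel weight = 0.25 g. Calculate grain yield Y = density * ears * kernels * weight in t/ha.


Y = density * ears * kernels * kw
  = 85764 * 1.0 * 569 * 0.25 g/ha
  = 12199929 g/ha
  = 12199.93 kg/ha = 12.20 t/ha


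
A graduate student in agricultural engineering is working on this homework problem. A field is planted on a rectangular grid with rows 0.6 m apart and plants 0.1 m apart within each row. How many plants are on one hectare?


D = 10000 / (row_sp * plant_sp)
  = 10000 / (0.6 * 0.1)
  = 10000 / 0.0600
  = 166666.67 plants/ha


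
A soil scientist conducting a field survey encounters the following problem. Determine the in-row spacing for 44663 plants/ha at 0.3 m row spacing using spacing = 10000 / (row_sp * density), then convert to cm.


spacing = 10000 / (row_sp * density)
        = 10000 / (0.3 * 44663)
        = 10000 / 13398.90
        = 0.74633 m = 74.63 cm


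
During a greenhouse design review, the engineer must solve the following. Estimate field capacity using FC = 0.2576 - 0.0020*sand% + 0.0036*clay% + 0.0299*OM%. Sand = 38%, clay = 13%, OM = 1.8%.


FC = 0.2576 - 0.0020*38 + 0.0036*13 + 0.0299*1.8
   = 0.2576 - 0.0760 + 0.0468 + 0.0538
   = 0.2822


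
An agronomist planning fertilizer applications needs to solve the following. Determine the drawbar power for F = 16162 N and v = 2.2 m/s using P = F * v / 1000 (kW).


P = F * v / 1000
  = 16162 * 2.2 / 1000
  = 35556.40 / 1000
  = 35.56 kW


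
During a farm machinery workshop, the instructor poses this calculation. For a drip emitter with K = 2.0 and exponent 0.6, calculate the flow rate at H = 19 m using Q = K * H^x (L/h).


Q = K * H^x
  = 2.0 * 19^0.6
  = 2.0 * 5.8513
  = 11.70 L/h


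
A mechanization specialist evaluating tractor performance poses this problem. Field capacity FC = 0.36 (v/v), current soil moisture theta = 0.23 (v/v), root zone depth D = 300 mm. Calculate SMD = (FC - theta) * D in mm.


SMD = (FC - theta) * D
    = (0.36 - 0.23) * 300
    = 0.130 * 300
    = 39 mm


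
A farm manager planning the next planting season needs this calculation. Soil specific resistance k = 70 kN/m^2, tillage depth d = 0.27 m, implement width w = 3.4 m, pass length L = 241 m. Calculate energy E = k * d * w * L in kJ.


E = k * d * w * L
  = 70 * 0.27 * 3.4 * 241
  = 15486.66 kJ


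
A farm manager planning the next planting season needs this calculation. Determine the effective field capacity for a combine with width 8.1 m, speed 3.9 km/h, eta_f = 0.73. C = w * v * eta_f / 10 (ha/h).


C = w * v * eta_f / 10
  = 8.1 * 3.9 * 0.73 / 10
  = 23.06 / 10
  = 2.31 ha/h


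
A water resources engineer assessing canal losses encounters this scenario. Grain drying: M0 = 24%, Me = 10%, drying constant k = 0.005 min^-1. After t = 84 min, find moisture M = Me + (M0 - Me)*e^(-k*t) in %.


M = Me + (M0 - Me) * e^(-k*t)
  = 10 + (24 - 10) * e^(-0.005*84)
  = 10 + 14 * e^(-0.420)
  = 10 + 14 * 0.65705
  = 10 + 9.1987
  = 19.20%


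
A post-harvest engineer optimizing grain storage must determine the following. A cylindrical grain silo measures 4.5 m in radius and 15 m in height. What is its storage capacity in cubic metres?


V = pi * r^2 * h
  = pi * 4.5^2 * 15
  = pi * 20.25 * 15
  = 954.26 m^3


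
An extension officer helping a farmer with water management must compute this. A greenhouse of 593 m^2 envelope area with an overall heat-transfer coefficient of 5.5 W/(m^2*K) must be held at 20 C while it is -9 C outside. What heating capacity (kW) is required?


dT = 20 - (-9) = 29 K
Q = U * A * dT
  = 5.5 * 593 * 29
  = 94583.50 W = 94.58 kW


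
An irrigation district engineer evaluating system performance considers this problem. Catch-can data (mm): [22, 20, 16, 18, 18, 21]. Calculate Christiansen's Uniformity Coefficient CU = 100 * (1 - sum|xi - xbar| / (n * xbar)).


xbar = 115 / 6 = 19.167
sum|xi - xbar| = 11
CU = 100 * (1 - 11 / (6 * 19.167))
   = 100 * (1 - 0.0957)
   = 90.43%


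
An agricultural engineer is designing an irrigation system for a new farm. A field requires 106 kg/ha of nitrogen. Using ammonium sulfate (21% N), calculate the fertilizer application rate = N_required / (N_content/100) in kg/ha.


Rate = N_required / (N_content / 100)
     = 106 / (21 / 100)
     = 106 / 0.21
     = 504.76 kg/ha


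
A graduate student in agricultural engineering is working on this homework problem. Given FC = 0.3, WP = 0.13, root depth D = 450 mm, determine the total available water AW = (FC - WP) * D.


AW = (FC - WP) * D
   = (0.3 - 0.13) * 450
   = 0.17 * 450
   = 76.50 mm


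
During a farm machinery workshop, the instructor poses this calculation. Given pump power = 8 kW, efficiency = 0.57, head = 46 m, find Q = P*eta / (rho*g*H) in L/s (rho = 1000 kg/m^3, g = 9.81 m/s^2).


Q = (P * 1000 * eta) / (rho * g * H)
  = (8 * 1000 * 0.57) / (1000 * 9.81 * 46)
  = 4560 / 451260
  = 0.01011 m^3/s = 10.11 L/s


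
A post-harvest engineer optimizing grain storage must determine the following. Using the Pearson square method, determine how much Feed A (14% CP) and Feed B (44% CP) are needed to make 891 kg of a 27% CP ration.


parts_A = CP_b - target = 44 - 27 = 17
parts_B = target - CP_a = 27 - 14 = 13
total_parts = 17 + 13 = 30
Feed A = 891 * 17 / 30 = 504.90 kg
Feed B = 891 * 13 / 30 = 386.10 kg

504.90 kg


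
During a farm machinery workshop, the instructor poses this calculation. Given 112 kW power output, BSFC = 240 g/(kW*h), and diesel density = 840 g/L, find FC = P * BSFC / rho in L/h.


FC = P * BSFC / rho_fuel
   = 112 * 240 / 840
   = 26880 / 840
   = 32 L/h


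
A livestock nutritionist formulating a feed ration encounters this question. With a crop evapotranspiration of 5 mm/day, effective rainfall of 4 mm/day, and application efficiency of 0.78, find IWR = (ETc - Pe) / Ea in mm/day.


IWR = (ETc - Pe) / Ea
    = (5 - 4) / 0.78
    = 1 / 0.78
    = 1.28 mm/day


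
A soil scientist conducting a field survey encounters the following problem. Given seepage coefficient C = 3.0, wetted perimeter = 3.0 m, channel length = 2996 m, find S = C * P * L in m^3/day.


S = C * P * L
  = 3.0 * 3.0 * 2996
  = 26964 m^3/day


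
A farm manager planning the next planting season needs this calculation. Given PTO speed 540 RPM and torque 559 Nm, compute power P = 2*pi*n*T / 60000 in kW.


P = 2*pi*n*T / 60000
  = 2*pi * 540 * 559 / 60000
  = 1896642.32 / 60000
  = 31.61 kW


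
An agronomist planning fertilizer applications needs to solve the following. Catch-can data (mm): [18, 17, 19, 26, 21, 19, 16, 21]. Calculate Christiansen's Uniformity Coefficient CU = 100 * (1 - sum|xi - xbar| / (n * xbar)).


xbar = 157 / 8 = 19.625
sum|xi - xbar| = 18.250
CU = 100 * (1 - 18.250 / (8 * 19.625))
   = 100 * (1 - 0.1162)
   = 88.38%


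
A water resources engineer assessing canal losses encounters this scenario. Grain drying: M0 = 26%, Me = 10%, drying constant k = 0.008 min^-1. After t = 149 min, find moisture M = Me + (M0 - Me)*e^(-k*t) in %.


M = Me + (M0 - Me) * e^(-k*t)
  = 10 + (26 - 10) * e^(-0.008*149)
  = 10 + 16 * e^(-1.192)
  = 10 + 16 * 0.30361
  = 10 + 4.8578
  = 14.86%


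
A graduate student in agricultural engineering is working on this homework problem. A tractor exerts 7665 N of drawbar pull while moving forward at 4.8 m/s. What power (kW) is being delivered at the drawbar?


P = F * v / 1000
  = 7665 * 4.8 / 1000
  = 36792 / 1000
  = 36.79 kW


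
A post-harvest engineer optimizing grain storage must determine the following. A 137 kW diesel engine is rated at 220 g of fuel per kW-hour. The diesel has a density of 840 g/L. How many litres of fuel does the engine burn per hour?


FC = P * BSFC / rho_fuel
   = 137 * 220 / 840
   = 30140 / 840
   = 35.88 L/h


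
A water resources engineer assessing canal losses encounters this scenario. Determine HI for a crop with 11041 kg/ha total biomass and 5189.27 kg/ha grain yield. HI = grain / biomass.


HI = grain_yield / biomass
   = 5189.27 / 11041
   = 0.47


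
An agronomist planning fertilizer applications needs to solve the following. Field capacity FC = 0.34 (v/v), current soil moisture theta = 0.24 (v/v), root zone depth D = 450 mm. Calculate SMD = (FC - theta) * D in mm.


SMD = (FC - theta) * D
    = (0.34 - 0.24) * 450
    = 0.100 * 450
    = 45 mm


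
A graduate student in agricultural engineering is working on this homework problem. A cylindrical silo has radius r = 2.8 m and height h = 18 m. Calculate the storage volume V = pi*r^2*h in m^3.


V = pi * r^2 * h
  = pi * 2.8^2 * 18
  = pi * 7.84 * 18
  = 443.34 m^3


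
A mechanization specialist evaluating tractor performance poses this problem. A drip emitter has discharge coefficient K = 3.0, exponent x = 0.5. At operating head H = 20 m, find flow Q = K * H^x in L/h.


Q = K * H^x
  = 3.0 * 20^0.5
  = 3.0 * 4.4721
  = 13.42 L/h


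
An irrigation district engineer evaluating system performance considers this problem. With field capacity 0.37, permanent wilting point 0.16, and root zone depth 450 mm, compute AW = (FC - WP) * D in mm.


AW = (FC - WP) * D
   = (0.37 - 0.16) * 450
   = 0.21 * 450
   = 94.50 mm


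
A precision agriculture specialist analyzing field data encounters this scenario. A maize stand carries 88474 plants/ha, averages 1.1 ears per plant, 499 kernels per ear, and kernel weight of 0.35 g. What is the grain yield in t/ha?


Y = density * ears * kernels * kw
  = 88474 * 1.1 * 499 * 0.35 g/ha
  = 16997182.51 g/ha
  = 16997.18 kg/ha = 17.00 t/ha


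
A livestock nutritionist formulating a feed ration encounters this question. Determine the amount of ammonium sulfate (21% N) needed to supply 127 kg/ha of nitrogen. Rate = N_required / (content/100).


Rate = N_required / (N_content / 100)
     = 127 / (21 / 100)
     = 127 / 0.21
     = 604.76 kg/ha


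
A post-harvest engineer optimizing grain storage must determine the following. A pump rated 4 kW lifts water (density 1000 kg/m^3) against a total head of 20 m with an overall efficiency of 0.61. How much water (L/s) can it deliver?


Q = (P * 1000 * eta) / (rho * g * H)
  = (4 * 1000 * 0.61) / (1000 * 9.81 * 20)
  = 2440 / 196200
  = 0.01244 m^3/s = 12.44 L/s


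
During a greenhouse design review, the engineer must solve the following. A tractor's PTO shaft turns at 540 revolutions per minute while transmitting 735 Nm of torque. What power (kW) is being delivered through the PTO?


P = 2*pi*n*T / 60000
  = 2*pi * 540 * 735 / 60000
  = 2493796.25 / 60000
  = 41.56 kW


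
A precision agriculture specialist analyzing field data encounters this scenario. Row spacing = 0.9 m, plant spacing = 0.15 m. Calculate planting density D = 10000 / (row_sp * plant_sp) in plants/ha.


D = 10000 / (row_sp * plant_sp)
  = 10000 / (0.9 * 0.15)
  = 10000 / 0.1350
  = 74074.07 plants/ha
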